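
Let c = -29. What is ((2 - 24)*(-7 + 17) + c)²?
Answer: 62001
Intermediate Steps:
((2 - 24)*(-7 + 17) + c)² = ((2 - 24)*(-7 + 17) - 29)² = (-22*10 - 29)² = (-220 - 29)² = (-249)² = 62001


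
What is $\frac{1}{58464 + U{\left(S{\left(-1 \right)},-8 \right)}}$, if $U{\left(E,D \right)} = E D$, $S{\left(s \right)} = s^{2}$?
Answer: $\frac{1}{58456} \approx 1.7107 \cdot 10^{-5}$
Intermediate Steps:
$U{\left(E,D \right)} = D E$
$\frac{1}{58464 + U{\left(S{\left(-1 \right)},-8 \right)}} = \frac{1}{58464 - 8 \left(-1\right)^{2}} = \frac{1}{58464 - 8} = \frac{1}{58456}$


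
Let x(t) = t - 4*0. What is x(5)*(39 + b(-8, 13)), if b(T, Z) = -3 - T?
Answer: 220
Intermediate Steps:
x(t) = t (x(t) = t + 0 = t)
x(5)*(39 + b(-8, 13)) = 5*(39 + (-3 - 1*(-8))) = 5*(39 + (-3 + 8)) = 5*(39 + 5) = 5*44 = 220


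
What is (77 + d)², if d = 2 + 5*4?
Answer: 9801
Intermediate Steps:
d = 22 (d = 2 + 20 = 22)
(77 + d)² = (77 + 22)² = 99² = 9801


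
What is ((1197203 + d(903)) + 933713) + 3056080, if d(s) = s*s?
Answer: 6002405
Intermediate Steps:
d(s) = s²
((1197203 + d(903)) + 933713) + 3056080 = ((1197203 + 903²) + 933713) + 3056080 = ((1197203 + 815409) + 933713) + 3056080 = (2012612 + 933713) + 3056080 = 2946325 + 3056080 = 6002405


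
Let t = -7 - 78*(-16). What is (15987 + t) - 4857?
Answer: 12371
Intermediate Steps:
t = 1241 (t = -7 + 1248 = 1241)
(15987 + t) - 4857 = (15987 + 1241) - 4857 = 17228 - 4857 = 12371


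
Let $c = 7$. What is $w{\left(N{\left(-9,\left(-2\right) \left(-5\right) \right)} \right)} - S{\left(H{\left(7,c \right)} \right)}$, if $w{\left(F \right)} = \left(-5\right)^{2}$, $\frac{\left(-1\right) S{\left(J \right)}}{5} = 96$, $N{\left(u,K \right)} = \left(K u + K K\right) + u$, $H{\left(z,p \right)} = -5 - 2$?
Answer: $505$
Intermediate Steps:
$H{\left(z,p \right)} = -7$
$N{\left(u,K \right)} = u + K^{2} + K u$ ($N{\left(u,K \right)} = \left(K u + K^{2}\right) + u = \left(K^{2} + K u\right) + u = u + K^{2} + K u$)
$S{\left(J \right)} = -480$ ($S{\left(J \right)} = \left(-5\right) 96 = -480$)
$w{\left(F \right)} = 25$
$w{\left(N{\left(-9,\left(-2\right) \left(-5\right) \right)} \right)} - S{\left(H{\left(7,c \right)} \right)} = 25 - -480 = 25 + 480 = 505$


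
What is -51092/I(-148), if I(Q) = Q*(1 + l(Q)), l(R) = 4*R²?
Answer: 12773/3241829 ≈ 0.0039401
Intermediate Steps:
I(Q) = Q*(1 + 4*Q²)
-51092/I(-148) = -51092/(-148 + 4*(-148)³) = -51092/(-148 + 4*(-3241792)) = -51092/(-148 - 12967168) = -51092/(-12967316) = -51092*(-1/12967316) = 12773/3241829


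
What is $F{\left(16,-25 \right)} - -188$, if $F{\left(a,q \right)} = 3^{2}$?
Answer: $197$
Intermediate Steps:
$F{\left(a,q \right)} = 9$
$F{\left(16,-25 \right)} - -188 = 9 - -188 = 9 + 188 = 197$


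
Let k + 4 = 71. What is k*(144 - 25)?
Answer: 7973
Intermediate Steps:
k = 67 (k = -4 + 71 = 67)
k*(144 - 25) = 67*(144 - 25) = 67*119 = 7973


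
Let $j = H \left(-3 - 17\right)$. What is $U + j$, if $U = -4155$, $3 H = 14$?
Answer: $- \frac{12745}{3} \approx -4248.3$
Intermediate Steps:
$H = \frac{14}{3}$ ($H = \frac{1}{3} \cdot 14 = \frac{14}{3} \approx 4.6667$)
$j = - \frac{280}{3}$ ($j = \frac{14 \left(-3 - 17\right)}{3} = \frac{14}{3} \left(-20\right) = - \frac{280}{3} \approx -93.333$)
$U + j = -4155 - \frac{280}{3} = - \frac{12745}{3}$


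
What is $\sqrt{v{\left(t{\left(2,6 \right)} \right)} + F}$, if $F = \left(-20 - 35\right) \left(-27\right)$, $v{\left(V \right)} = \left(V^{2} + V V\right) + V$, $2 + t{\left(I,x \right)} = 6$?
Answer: $39$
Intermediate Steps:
$t{\left(I,x \right)} = 4$ ($t{\left(I,x \right)} = -2 + 6 = 4$)
$v{\left(V \right)} = V + 2 V^{2}$ ($v{\left(V \right)} = \left(V^{2} + V^{2}\right) + V = 2 V^{2} + V = V + 2 V^{2}$)
$F = 1485$ ($F = \left(-55\right) \left(-27\right) = 1485$)
$\sqrt{v{\left(t{\left(2,6 \right)} \right)} + F} = \sqrt{4 \left(1 + 2 \cdot 4\right) + 1485} = \sqrt{4 \left(1 + 8\right) + 1485} = \sqrt{4 \cdot 9 + 1485} = \sqrt{36 + 1485} = \sqrt{1521} = 39$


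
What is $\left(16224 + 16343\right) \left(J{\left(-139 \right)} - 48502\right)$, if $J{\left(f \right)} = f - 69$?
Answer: $-1586338570$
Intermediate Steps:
$J{\left(f \right)} = -69 + f$
$\left(16224 + 16343\right) \left(J{\left(-139 \right)} - 48502\right) = \left(16224 + 16343\right) \left(\left(-69 - 139\right) - 48502\right) = 32567 \left(-208 - 48502\right) = 32567 \left(-48710\right) = -1586338570$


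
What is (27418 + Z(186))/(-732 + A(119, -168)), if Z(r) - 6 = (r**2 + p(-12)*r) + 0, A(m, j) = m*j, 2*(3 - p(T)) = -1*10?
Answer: -15877/5181 ≈ -3.0645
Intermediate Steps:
p(T) = 8 (p(T) = 3 - (-1)*10/2 = 3 - 1/2*(-10) = 3 + 5 = 8)
A(m, j) = j*m
Z(r) = 6 + r**2 + 8*r (Z(r) = 6 + ((r**2 + 8*r) + 0) = 6 + (r**2 + 8*r) = 6 + r**2 + 8*r)
(27418 + Z(186))/(-732 + A(119, -168)) = (27418 + (6 + 186**2 + 8*186))/(-732 - 168*119) = (27418 + (6 + 34596 + 1488))/(-732 - 19992) = (27418 + 36090)/(-20724) = 63508*(-1/20724) = -15877/5181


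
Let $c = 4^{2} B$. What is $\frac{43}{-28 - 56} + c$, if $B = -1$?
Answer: $- \frac{1387}{84} \approx -16.512$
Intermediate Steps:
$c = -16$ ($c = 4^{2} \left(-1\right) = 16 \left(-1\right) = -16$)
$\frac{43}{-28 - 56} + c = \frac{43}{-28 - 56} - 16 = \frac{43}{-84} - 16 = 43 \left(- \frac{1}{84}\right) - 16 = - \frac{43}{84} - 16 = - \frac{1387}{84}$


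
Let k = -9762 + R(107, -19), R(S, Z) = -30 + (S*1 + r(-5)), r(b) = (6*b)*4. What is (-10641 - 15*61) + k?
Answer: -21361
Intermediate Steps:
r(b) = 24*b
R(S, Z) = -150 + S (R(S, Z) = -30 + (S*1 + 24*(-5)) = -30 + (S - 120) = -30 + (-120 + S) = -150 + S)
k = -9805 (k = -9762 + (-150 + 107) = -9762 - 43 = -9805)
(-10641 - 15*61) + k = (-10641 - 15*61) - 9805 = (-10641 - 915) - 9805 = -11556 - 9805 = -21361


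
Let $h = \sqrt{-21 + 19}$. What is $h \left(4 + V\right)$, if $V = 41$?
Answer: $45 i \sqrt{2} \approx 63.64 i$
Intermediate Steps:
$h = i \sqrt{2}$ ($h = \sqrt{-2} = i \sqrt{2} \approx 1.4142 i$)
$h \left(4 + V\right) = i \sqrt{2} \left(4 + 41\right) = i \sqrt{2} \cdot 45 = 45 i \sqrt{2}$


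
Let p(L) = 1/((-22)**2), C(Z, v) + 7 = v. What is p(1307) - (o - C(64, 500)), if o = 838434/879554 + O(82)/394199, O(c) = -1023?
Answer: 3175853953482607/6454313257964 ≈ 492.05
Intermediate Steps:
o = 12677310024/13335357971 (o = 838434/879554 - 1023/394199 = 838434*(1/879554) - 1023*1/394199 = 419217/439777 - 1023/394199 = 12677310024/13335357971 ≈ 0.95065)
C(Z, v) = -7 + v
p(L) = 1/484
p(1307) - (o - C(64, 500)) = 1/484 - (12677310024/13335357971 - (-7 + 500)) = 1/484 - (12677310024/13335357971 - 1*493) = 1/484 - (12677310024/13335357971 - 493) = 1/484 - 1*(-6561654169679/13335357971) = 1/484 + 6561654169679/13335357971 = 3175853953482607/6454313257964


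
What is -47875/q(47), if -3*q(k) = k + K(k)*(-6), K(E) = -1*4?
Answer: 143625/71 ≈ 2022.9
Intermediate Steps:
K(E) = -4
q(k) = -8 - k/3 (q(k) = -(k - 4*(-6))/3 = -(k + 24)/3 = -(24 + k)/3 = -8 - k/3)
-47875/q(47) = -47875/(-8 - ⅓*47) = -47875/(-8 - 47/3) = -47875/(-71/3) = -47875*(-3/71) = 143625/71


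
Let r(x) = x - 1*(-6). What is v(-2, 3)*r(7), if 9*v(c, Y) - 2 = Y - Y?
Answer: 26/9 ≈ 2.8889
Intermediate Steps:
r(x) = 6 + x (r(x) = x + 6 = 6 + x)
v(c, Y) = 2/9 (v(c, Y) = 2/9 + (Y - Y)/9 = 2/9 + (1/9)*0 = 2/9 + 0 = 2/9)
v(-2, 3)*r(7) = 2*(6 + 7)/9 = (2/9)*13 = 26/9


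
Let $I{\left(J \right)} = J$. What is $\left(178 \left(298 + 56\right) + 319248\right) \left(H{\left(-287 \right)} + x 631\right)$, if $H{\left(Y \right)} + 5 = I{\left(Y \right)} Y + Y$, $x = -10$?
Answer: $28962693420$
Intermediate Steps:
$H{\left(Y \right)} = -5 + Y + Y^{2}$ ($H{\left(Y \right)} = -5 + \left(Y Y + Y\right) = -5 + \left(Y^{2} + Y\right) = -5 + \left(Y + Y^{2}\right) = -5 + Y + Y^{2}$)
$\left(178 \left(298 + 56\right) + 319248\right) \left(H{\left(-287 \right)} + x 631\right) = \left(178 \left(298 + 56\right) + 319248\right) \left(\left(-5 - 287 + \left(-287\right)^{2}\right) - 6310\right) = \left(178 \cdot 354 + 319248\right) \left(\left(-5 - 287 + 82369\right) - 6310\right) = \left(63012 + 319248\right) \left(82077 - 6310\right) = 382260 \cdot 75767 = 28962693420$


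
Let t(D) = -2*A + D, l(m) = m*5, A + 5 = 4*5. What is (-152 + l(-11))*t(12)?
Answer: 3726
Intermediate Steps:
A = 15 (A = -5 + 4*5 = -5 + 20 = 15)
l(m) = 5*m
t(D) = -30 + D (t(D) = -2*15 + D = -30 + D)
(-152 + l(-11))*t(12) = (-152 + 5*(-11))*(-30 + 12) = (-152 - 55)*(-18) = -207*(-18) = 3726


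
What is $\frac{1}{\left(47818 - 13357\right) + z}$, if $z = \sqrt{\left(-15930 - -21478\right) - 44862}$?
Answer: $\frac{34461}{1187599835} - \frac{i \sqrt{39314}}{1187599835} \approx 2.9017 \cdot 10^{-5} - 1.6696 \cdot 10^{-7} i$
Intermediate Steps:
$z = i \sqrt{39314}$ ($z = \sqrt{\left(-15930 + 21478\right) - 44862} = \sqrt{5548 - 44862} = \sqrt{-39314} = i \sqrt{39314} \approx 198.28 i$)
$\frac{1}{\left(47818 - 13357\right) + z} = \frac{1}{\left(47818 - 13357\right) + i \sqrt{39314}} = \frac{1}{34461 + i \sqrt{39314}}$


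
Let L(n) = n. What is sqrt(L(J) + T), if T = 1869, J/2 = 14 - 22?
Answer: sqrt(1853) ≈ 43.047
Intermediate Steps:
J = -16 (J = 2*(14 - 22) = 2*(-8) = -16)
sqrt(L(J) + T) = sqrt(-16 + 1869) = sqrt(1853)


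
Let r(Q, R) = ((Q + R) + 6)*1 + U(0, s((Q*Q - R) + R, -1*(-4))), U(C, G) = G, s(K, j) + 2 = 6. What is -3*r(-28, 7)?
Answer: 33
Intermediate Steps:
s(K, j) = 4 (s(K, j) = -2 + 6 = 4)
r(Q, R) = 10 + Q + R (r(Q, R) = ((Q + R) + 6)*1 + 4 = (6 + Q + R)*1 + 4 = (6 + Q + R) + 4 = 10 + Q + R)
-3*r(-28, 7) = -3*(10 - 28 + 7) = -3*(-11) = 33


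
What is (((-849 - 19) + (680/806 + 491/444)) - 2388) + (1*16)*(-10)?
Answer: -610882879/178932 ≈ -3414.1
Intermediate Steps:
(((-849 - 19) + (680/806 + 491/444)) - 2388) + (1*16)*(-10) = ((-868 + (680*(1/806) + 491*(1/444))) - 2388) + 16*(-10) = ((-868 + (340/403 + 491/444)) - 2388) - 160 = ((-868 + 348833/178932) - 2388) - 160 = (-154964143/178932 - 2388) - 160 = -582253759/178932 - 160 = -610882879/178932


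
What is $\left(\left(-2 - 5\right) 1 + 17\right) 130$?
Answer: $1300$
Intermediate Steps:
$\left(\left(-2 - 5\right) 1 + 17\right) 130 = \left(\left(-7\right) 1 + 17\right) 130 = \left(-7 + 17\right) 130 = 10 \cdot 130 = 1300$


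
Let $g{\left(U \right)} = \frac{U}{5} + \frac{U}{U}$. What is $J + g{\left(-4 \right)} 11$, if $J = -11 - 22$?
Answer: $- \frac{154}{5} \approx -30.8$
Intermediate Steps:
$g{\left(U \right)} = 1 + \frac{U}{5}$ ($g{\left(U \right)} = U \frac{1}{5} + 1 = \frac{U}{5} + 1 = 1 + \frac{U}{5}$)
$J = -33$ ($J = -11 - 22 = -33$)
$J + g{\left(-4 \right)} 11 = -33 + \left(1 + \frac{1}{5} \left(-4\right)\right) 11 = -33 + \left(1 - \frac{4}{5}\right) 11 = -33 + \frac{1}{5} \cdot 11 = -33 + \frac{11}{5} = - \frac{154}{5}$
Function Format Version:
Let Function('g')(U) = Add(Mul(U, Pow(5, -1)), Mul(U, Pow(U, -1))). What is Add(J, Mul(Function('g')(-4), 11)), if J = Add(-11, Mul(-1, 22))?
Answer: Rational(-154, 5) ≈ -30.800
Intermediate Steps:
Function('g')(U) = Add(1, Mul(Rational(1, 5), U)) (Function('g')(U) = Add(Mul(U, Rational(1, 5)), 1) = Add(Mul(Rational(1, 5), U), 1) = Add(1, Mul(Rational(1, 5), U)))
J = -33 (J = Add(-11, -22) = -33)
Add(J, Mul(Function('g')(-4), 11)) = Add(-33, Mul(Add(1, Mul(Rational(1, 5), -4)), 11)) = Add(-33, Mul(Add(1, Rational(-4, 5)), 11)) = Add(-33, Mul(Rational(1, 5), 11)) = Add(-33, Rational(11, 5)) = Rational(-154, 5)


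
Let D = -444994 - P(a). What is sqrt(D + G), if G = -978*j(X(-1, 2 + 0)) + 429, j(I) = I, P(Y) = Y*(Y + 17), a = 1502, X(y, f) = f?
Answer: I*sqrt(2728059) ≈ 1651.7*I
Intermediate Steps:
P(Y) = Y*(17 + Y)
G = -1527 (G = -978*(2 + 0) + 429 = -978*2 + 429 = -1956 + 429 = -1527)
D = -2726532 (D = -444994 - 1502*(17 + 1502) = -444994 - 1502*1519 = -444994 - 1*2281538 = -444994 - 2281538 = -2726532)
sqrt(D + G) = sqrt(-2726532 - 1527) = sqrt(-2728059) = I*sqrt(2728059)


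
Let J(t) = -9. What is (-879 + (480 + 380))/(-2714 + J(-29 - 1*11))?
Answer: 19/2723 ≈ 0.0069776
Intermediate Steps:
(-879 + (480 + 380))/(-2714 + J(-29 - 1*11)) = (-879 + (480 + 380))/(-2714 - 9) = (-879 + 860)/(-2723) = -19*(-1/2723) = 19/2723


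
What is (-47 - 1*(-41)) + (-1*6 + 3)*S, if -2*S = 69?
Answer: 195/2 ≈ 97.500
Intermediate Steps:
S = -69/2 (S = -½*69 = -69/2 ≈ -34.500)
(-47 - 1*(-41)) + (-1*6 + 3)*S = (-47 - 1*(-41)) + (-1*6 + 3)*(-69/2) = (-47 + 41) + (-6 + 3)*(-69/2) = -6 - 3*(-69/2) = -6 + 207/2 = 195/2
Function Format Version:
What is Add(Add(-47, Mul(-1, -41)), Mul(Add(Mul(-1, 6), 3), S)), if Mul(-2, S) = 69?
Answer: Rational(195, 2) ≈ 97.500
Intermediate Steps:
S = Rational(-69, 2) (S = Mul(Rational(-1, 2), 69) = Rational(-69, 2) ≈ -34.500)
Add(Add(-47, Mul(-1, -41)), Mul(Add(Mul(-1, 6), 3), S)) = Add(Add(-47, Mul(-1, -41)), Mul(Add(Mul(-1, 6), 3), Rational(-69, 2))) = Add(Add(-47, 41), Mul(Add(-6, 3), Rational(-69, 2))) = Add(-6, Mul(-3, Rational(-69, 2))) = Add(-6, Rational(207, 2)) = Rational(195, 2)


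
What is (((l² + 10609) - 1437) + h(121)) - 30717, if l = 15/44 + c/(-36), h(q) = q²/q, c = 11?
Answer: -839906447/39204 ≈ -21424.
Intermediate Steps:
h(q) = q
l = 7/198 (l = 15/44 + 11/(-36) = 15*(1/44) + 11*(-1/36) = 15/44 - 11/36 = 7/198 ≈ 0.035354)
(((l² + 10609) - 1437) + h(121)) - 30717 = ((((7/198)² + 10609) - 1437) + 121) - 30717 = (((49/39204 + 10609) - 1437) + 121) - 30717 = ((415915285/39204 - 1437) + 121) - 30717 = (359579137/39204 + 121) - 30717 = 364322821/39204 - 30717 = -839906447/39204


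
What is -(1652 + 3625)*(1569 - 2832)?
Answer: 6664851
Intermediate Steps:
-(1652 + 3625)*(1569 - 2832) = -5277*(-1263) = -1*(-6664851) = 6664851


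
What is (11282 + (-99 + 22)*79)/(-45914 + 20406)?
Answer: -5199/25508 ≈ -0.20382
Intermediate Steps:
(11282 + (-99 + 22)*79)/(-45914 + 20406) = (11282 - 77*79)/(-25508) = (11282 - 6083)*(-1/25508) = 5199*(-1/25508) = -5199/25508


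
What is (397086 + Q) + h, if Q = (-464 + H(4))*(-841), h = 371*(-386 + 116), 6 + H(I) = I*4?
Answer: 678730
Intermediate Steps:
H(I) = -6 + 4*I (H(I) = -6 + I*4 = -6 + 4*I)
h = -100170 (h = 371*(-270) = -100170)
Q = 381814 (Q = (-464 + (-6 + 4*4))*(-841) = (-464 + (-6 + 16))*(-841) = (-464 + 10)*(-841) = -454*(-841) = 381814)
(397086 + Q) + h = (397086 + 381814) - 100170 = 778900 - 100170 = 678730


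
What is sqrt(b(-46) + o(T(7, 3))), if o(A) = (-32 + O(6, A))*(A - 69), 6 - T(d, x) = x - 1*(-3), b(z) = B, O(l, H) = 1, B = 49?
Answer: 2*sqrt(547) ≈ 46.776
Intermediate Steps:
b(z) = 49
T(d, x) = 3 - x (T(d, x) = 6 - (x - 1*(-3)) = 6 - (x + 3) = 6 - (3 + x) = 6 + (-3 - x) = 3 - x)
o(A) = 2139 - 31*A (o(A) = (-32 + 1)*(A - 69) = -31*(-69 + A) = 2139 - 31*A)
sqrt(b(-46) + o(T(7, 3))) = sqrt(49 + (2139 - 31*(3 - 1*3))) = sqrt(49 + (2139 - 31*(3 - 3))) = sqrt(49 + (2139 - 31*0)) = sqrt(49 + (2139 + 0)) = sqrt(49 + 2139) = sqrt(2188) = 2*sqrt(547)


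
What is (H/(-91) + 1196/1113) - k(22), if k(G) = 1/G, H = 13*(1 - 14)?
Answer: 70673/24486 ≈ 2.8863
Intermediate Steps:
H = -169 (H = 13*(-13) = -169)
(H/(-91) + 1196/1113) - k(22) = (-169/(-91) + 1196/1113) - 1/22 = (-169*(-1/91) + 1196*(1/1113)) - 1*1/22 = (13/7 + 1196/1113) - 1/22 = 3263/1113 - 1/22 = 70673/24486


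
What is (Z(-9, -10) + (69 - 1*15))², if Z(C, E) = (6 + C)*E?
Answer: 7056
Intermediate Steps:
Z(C, E) = E*(6 + C)
(Z(-9, -10) + (69 - 1*15))² = (-10*(6 - 9) + (69 - 1*15))² = (-10*(-3) + (69 - 15))² = (30 + 54)² = 84² = 7056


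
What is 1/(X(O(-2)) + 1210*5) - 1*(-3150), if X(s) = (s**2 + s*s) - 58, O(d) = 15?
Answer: 20292301/6442 ≈ 3150.0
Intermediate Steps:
X(s) = -58 + 2*s**2 (X(s) = (s**2 + s**2) - 58 = 2*s**2 - 58 = -58 + 2*s**2)
1/(X(O(-2)) + 1210*5) - 1*(-3150) = 1/((-58 + 2*15**2) + 1210*5) - 1*(-3150) = 1/((-58 + 2*225) + 6050) + 3150 = 1/((-58 + 450) + 6050) + 3150 = 1/(392 + 6050) + 3150 = 1/6442 + 3150 = 20292301/6442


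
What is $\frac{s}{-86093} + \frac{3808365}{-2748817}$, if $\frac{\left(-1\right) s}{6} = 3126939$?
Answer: $\frac{51244424919033}{236653901981} \approx 216.54$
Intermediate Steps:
$s = -18761634$ ($s = \left(-6\right) 3126939 = -18761634$)
$\frac{s}{-86093} + \frac{3808365}{-2748817} = - \frac{18761634}{-86093} + \frac{3808365}{-2748817} = \left(-18761634\right) \left(- \frac{1}{86093}\right) + 3808365 \left(- \frac{1}{2748817}\right) = \frac{18761634}{86093} - \frac{3808365}{2748817} = \frac{51244424919033}{236653901981}$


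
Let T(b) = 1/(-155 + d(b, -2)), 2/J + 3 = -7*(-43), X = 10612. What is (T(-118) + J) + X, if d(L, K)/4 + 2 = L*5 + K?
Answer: 4001989210/377119 ≈ 10612.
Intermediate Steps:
d(L, K) = -8 + 4*K + 20*L (d(L, K) = -8 + 4*(L*5 + K) = -8 + 4*(5*L + K) = -8 + 4*(K + 5*L) = -8 + (4*K + 20*L) = -8 + 4*K + 20*L)
J = 1/149 (J = 2/(-3 - 7*(-43)) = 2/(-3 + 301) = 2/298 = 2*(1/298) = 1/149 ≈ 0.0067114)
T(b) = 1/(-171 + 20*b) (T(b) = 1/(-155 + (-8 + 4*(-2) + 20*b)) = 1/(-155 + (-8 - 8 + 20*b)) = 1/(-155 + (-16 + 20*b)) = 1/(-171 + 20*b))
(T(-118) + J) + X = (1/(-171 + 20*(-118)) + 1/149) + 10612 = (1/(-171 - 2360) + 1/149) + 10612 = (1/(-2531) + 1/149) + 10612 = (-1/2531 + 1/149) + 10612 = 2382/377119 + 10612 = 4001989210/377119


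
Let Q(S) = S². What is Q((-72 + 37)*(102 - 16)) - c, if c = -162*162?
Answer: 9086344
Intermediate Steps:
c = -26244
Q((-72 + 37)*(102 - 16)) - c = ((-72 + 37)*(102 - 16))² - 1*(-26244) = (-35*86)² + 26244 = (-3010)² + 26244 = 9060100 + 26244 = 9086344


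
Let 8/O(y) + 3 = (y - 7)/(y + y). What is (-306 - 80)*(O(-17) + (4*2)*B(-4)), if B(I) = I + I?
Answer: 1015952/39 ≈ 26050.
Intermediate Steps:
B(I) = 2*I
O(y) = 8/(-3 + (-7 + y)/(2*y)) (O(y) = 8/(-3 + (y - 7)/(y + y)) = 8/(-3 + (-7 + y)/((2*y))) = 8/(-3 + (-7 + y)*(1/(2*y))) = 8/(-3 + (-7 + y)/(2*y)))
(-306 - 80)*(O(-17) + (4*2)*B(-4)) = (-306 - 80)*(-16*(-17)/(7 + 5*(-17)) + (4*2)*(2*(-4))) = -386*(-16*(-17)/(7 - 85) + 8*(-8)) = -386*(-16*(-17)/(-78) - 64) = -386*(-16*(-17)*(-1/78) - 64) = -386*(-136/39 - 64) = -386*(-2632/39) = 1015952/39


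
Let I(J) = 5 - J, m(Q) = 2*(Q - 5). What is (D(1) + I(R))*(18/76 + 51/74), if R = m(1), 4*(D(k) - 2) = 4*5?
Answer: 13020/703 ≈ 18.521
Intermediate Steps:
D(k) = 7 (D(k) = 2 + (4*5)/4 = 2 + (¼)*20 = 2 + 5 = 7)
m(Q) = -10 + 2*Q (m(Q) = 2*(-5 + Q) = -10 + 2*Q)
R = -8 (R = -10 + 2*1 = -10 + 2 = -8)
(D(1) + I(R))*(18/76 + 51/74) = (7 + (5 - 1*(-8)))*(18/76 + 51/74) = (7 + (5 + 8))*(18*(1/76) + 51*(1/74)) = (7 + 13)*(9/38 + 51/74) = 20*(651/703) = 13020/703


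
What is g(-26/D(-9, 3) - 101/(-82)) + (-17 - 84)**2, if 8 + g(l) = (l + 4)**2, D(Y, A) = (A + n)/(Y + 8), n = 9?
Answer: 155037997/15129 ≈ 10248.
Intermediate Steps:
D(Y, A) = (9 + A)/(8 + Y) (D(Y, A) = (A + 9)/(Y + 8) = (9 + A)/(8 + Y))
g(l) = -8 + (4 + l)**2 (g(l) = -8 + (l + 4)**2 = -8 + (4 + l)**2)
g(-26/D(-9, 3) - 101/(-82)) + (-17 - 84)**2 = (-8 + (4 + (-26*(8 - 9)/(9 + 3) - 101/(-82)))**2) + (-17 - 84)**2 = (-8 + (4 + (-26/(12/(-1)) - 101*(-1/82)))**2) + (-101)**2 = (-8 + (4 + (-26/((-1*12)) + 101/82))**2) + 10201 = (-8 + (4 + (-26/(-12) + 101/82))**2) + 10201 = (-8 + (4 + (-26*(-1/12) + 101/82))**2) + 10201 = (-8 + (4 + (13/6 + 101/82))**2) + 10201 = (-8 + (4 + 418/123)**2) + 10201 = (-8 + (910/123)**2) + 10201 = (-8 + 828100/15129) + 10201 = 707068/15129 + 10201 = 155037997/15129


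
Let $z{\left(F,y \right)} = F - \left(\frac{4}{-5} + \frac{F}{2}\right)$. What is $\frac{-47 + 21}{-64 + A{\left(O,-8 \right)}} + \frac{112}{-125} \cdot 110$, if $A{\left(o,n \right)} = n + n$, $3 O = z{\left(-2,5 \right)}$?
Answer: $- \frac{19647}{200} \approx -98.235$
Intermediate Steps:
$z{\left(F,y \right)} = \frac{4}{5} + \frac{F}{2}$ ($z{\left(F,y \right)} = F - \left(4 \left(- \frac{1}{5}\right) + F \frac{1}{2}\right) = F - \left(- \frac{4}{5} + \frac{F}{2}\right) = \frac{4}{5} + \frac{F}{2}$)
$O = - \frac{1}{15}$ ($O = \frac{\frac{4}{5} + \frac{1}{2} \left(-2\right)}{3} = \frac{\frac{4}{5} - 1}{3} = \frac{1}{3} \left(- \frac{1}{5}\right) = - \frac{1}{15} \approx -0.066667$)
$A{\left(o,n \right)} = 2 n$
$\frac{-47 + 21}{-64 + A{\left(O,-8 \right)}} + \frac{112}{-125} \cdot 110 = \frac{-47 + 21}{-64 + 2 \left(-8\right)} + \frac{112}{-125} \cdot 110 = - \frac{26}{-64 - 16} + 112 \left(- \frac{1}{125}\right) 110 = - \frac{26}{-80} - \frac{2464}{25} = \left(-26\right) \left(- \frac{1}{80}\right) - \frac{2464}{25} = \frac{13}{40} - \frac{2464}{25} = - \frac{19647}{200}$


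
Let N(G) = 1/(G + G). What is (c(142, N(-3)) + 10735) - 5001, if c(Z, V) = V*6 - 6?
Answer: 5727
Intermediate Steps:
N(G) = 1/(2*G)
c(Z, V) = -6 + 6*V (c(Z, V) = 6*V - 6 = -6 + 6*V)
(c(142, N(-3)) + 10735) - 5001 = ((-6 + 6*((1/2)/(-3))) + 10735) - 5001 = ((-6 + 6*((1/2)*(-1/3))) + 10735) - 5001 = ((-6 + 6*(-1/6)) + 10735) - 5001 = ((-6 - 1) + 10735) - 5001 = (-7 + 10735) - 5001 = 10728 - 5001 = 5727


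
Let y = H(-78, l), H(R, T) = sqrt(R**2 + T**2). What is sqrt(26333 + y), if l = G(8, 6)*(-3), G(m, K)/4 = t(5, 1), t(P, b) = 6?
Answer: sqrt(26333 + 6*sqrt(313)) ≈ 162.60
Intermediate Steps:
G(m, K) = 24 (G(m, K) = 4*6 = 24)
l = -72 (l = 24*(-3) = -72)
y = 6*sqrt(313) (y = sqrt((-78)**2 + (-72)**2) = sqrt(6084 + 5184) = sqrt(11268) = 6*sqrt(313) ≈ 106.15)
sqrt(26333 + y) = sqrt(26333 + 6*sqrt(313))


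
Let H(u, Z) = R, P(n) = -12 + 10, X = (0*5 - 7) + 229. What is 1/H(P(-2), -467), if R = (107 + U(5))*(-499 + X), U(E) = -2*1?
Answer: -1/29085 ≈ -3.4382e-5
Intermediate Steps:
X = 222 (X = (0 - 7) + 229 = -7 + 229 = 222)
U(E) = -2
P(n) = -2
R = -29085 (R = (107 - 2)*(-499 + 222) = 105*(-277) = -29085)
H(u, Z) = -29085
1/H(P(-2), -467) = 1/(-29085) = -1/29085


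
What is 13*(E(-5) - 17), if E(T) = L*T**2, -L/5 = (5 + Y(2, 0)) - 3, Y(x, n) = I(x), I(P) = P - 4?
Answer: -221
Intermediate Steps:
I(P) = -4 + P
Y(x, n) = -4 + x
L = 0 (L = -5*((5 + (-4 + 2)) - 3) = -5*((5 - 2) - 3) = -5*(3 - 3) = -5*0 = 0)
E(T) = 0 (E(T) = 0*T**2 = 0)
13*(E(-5) - 17) = 13*(0 - 17) = 13*(-17) = -221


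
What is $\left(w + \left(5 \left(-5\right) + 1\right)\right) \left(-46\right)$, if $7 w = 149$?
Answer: $\frac{874}{7} \approx 124.86$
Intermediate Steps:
$w = \frac{149}{7}$ ($w = \frac{1}{7} \cdot 149 = \frac{149}{7} \approx 21.286$)
$\left(w + \left(5 \left(-5\right) + 1\right)\right) \left(-46\right) = \left(\frac{149}{7} + \left(5 \left(-5\right) + 1\right)\right) \left(-46\right) = \left(\frac{149}{7} + \left(-25 + 1\right)\right) \left(-46\right) = \left(\frac{149}{7} - 24\right) \left(-46\right) = \left(- \frac{19}{7}\right) \left(-46\right) = \frac{874}{7}$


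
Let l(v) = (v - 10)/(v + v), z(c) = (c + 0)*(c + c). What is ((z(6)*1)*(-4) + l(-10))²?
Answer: 82369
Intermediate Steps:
z(c) = 2*c² (z(c) = c*(2*c) = 2*c²)
l(v) = (-10 + v)/(2*v) (l(v) = (-10 + v)/((2*v)) = (-10 + v)*(1/(2*v)) = (-10 + v)/(2*v))
((z(6)*1)*(-4) + l(-10))² = (((2*6²)*1)*(-4) + (½)*(-10 - 10)/(-10))² = (((2*36)*1)*(-4) + (½)*(-⅒)*(-20))² = ((72*1)*(-4) + 1)² = (72*(-4) + 1)² = (-288 + 1)² = (-287)² = 82369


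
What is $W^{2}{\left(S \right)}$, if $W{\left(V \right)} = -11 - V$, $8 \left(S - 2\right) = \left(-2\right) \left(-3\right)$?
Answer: $\frac{3025}{16} \approx 189.06$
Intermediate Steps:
$S = \frac{11}{4}$ ($S = 2 + \frac{\left(-2\right) \left(-3\right)}{8} = 2 + \frac{1}{8} \cdot 6 = 2 + \frac{3}{4} = \frac{11}{4} \approx 2.75$)
$W^{2}{\left(S \right)} = \left(-11 - \frac{11}{4}\right)^{2} = \left(- \frac{55}{4}\right)^{2} = \frac{3025}{16}$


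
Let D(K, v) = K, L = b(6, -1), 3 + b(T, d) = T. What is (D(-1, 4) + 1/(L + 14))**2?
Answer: 256/289 ≈ 0.88581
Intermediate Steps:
b(T, d) = -3 + T
L = 3 (L = -3 + 6 = 3)
(D(-1, 4) + 1/(L + 14))**2 = (-1 + 1/(3 + 14))**2 = (-1 + 1/17)**2 = (-16/17)**2 = 256/289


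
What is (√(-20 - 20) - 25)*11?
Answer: -275 + 22*I*√10 ≈ -275.0 + 69.57*I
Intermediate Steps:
(√(-20 - 20) - 25)*11 = (√(-40) - 25)*11 = (2*I*√10 - 25)*11 = (-25 + 2*I*√10)*11 = -275 + 22*I*√10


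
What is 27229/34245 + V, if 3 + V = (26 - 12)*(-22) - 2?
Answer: -10691456/34245 ≈ -312.21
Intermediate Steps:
V = -313 (V = -3 + ((26 - 12)*(-22) - 2) = -3 + (14*(-22) - 2) = -3 + (-308 - 2) = -3 - 310 = -313)
27229/34245 + V = 27229/34245 - 313 = -10691456/34245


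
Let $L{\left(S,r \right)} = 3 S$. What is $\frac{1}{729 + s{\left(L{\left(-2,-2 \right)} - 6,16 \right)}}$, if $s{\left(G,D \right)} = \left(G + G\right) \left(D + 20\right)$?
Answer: $- \frac{1}{135} \approx -0.0074074$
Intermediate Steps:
$s{\left(G,D \right)} = 2 G \left(20 + D\right)$
$\frac{1}{729 + s{\left(L{\left(-2,-2 \right)} - 6,16 \right)}} = \frac{1}{729 + 2 \left(3 \left(-2\right) - 6\right) \left(20 + 16\right)} = \frac{1}{729 + 2 \left(-6 - 6\right) 36} = \frac{1}{729 + 2 \left(-12\right) 36} = \frac{1}{729 - 864} = \frac{1}{-135} = - \frac{1}{135}$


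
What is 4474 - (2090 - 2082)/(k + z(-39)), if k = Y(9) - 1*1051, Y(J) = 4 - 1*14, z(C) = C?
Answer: 1230352/275 ≈ 4474.0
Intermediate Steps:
Y(J) = -10 (Y(J) = 4 - 14 = -10)
k = -1061 (k = -10 - 1*1051 = -10 - 1051 = -1061)
4474 - (2090 - 2082)/(k + z(-39)) = 4474 - (2090 - 2082)/(-1061 - 39) = 4474 - 8/(-1100) = 4474 - 8*(-1)/1100 = 4474 - 1*(-2/275) = 4474 + 2/275 = 1230352/275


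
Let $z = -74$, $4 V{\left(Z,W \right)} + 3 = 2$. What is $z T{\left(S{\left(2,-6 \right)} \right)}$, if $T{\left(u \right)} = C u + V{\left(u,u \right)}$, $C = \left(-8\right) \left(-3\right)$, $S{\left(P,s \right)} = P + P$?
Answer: $- \frac{14171}{2} \approx -7085.5$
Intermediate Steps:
$V{\left(Z,W \right)} = - \frac{1}{4}$ ($V{\left(Z,W \right)} = - \frac{3}{4} + \frac{1}{4} \cdot 2 = - \frac{3}{4} + \frac{1}{2} = - \frac{1}{4}$)
$S{\left(P,s \right)} = 2 P$
$C = 24$
$T{\left(u \right)} = - \frac{1}{4} + 24 u$ ($T{\left(u \right)} = 24 u - \frac{1}{4} = - \frac{1}{4} + 24 u$)
$z T{\left(S{\left(2,-6 \right)} \right)} = - 74 \left(- \frac{1}{4} + 24 \cdot 2 \cdot 2\right) = - 74 \left(- \frac{1}{4} + 24 \cdot 4\right) = - 74 \left(- \frac{1}{4} + 96\right) = \left(-74\right) \frac{383}{4} = - \frac{14171}{2}$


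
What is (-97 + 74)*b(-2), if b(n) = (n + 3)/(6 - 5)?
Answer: -23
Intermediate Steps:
b(n) = 3 + n (b(n) = (3 + n)/1 = (3 + n)*1 = 3 + n)
(-97 + 74)*b(-2) = (-97 + 74)*(3 - 2) = -23*1 = -23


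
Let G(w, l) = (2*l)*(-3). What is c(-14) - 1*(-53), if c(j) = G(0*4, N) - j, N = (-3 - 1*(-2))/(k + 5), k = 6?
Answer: 743/11 ≈ 67.545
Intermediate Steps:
N = -1/11 (N = (-3 - 1*(-2))/(6 + 5) = (-3 + 2)/11 = -1*1/11 = -1/11 ≈ -0.090909)
G(w, l) = -6*l
c(j) = 6/11 - j (c(j) = -6*(-1/11) - j = 6/11 - j)
c(-14) - 1*(-53) = (6/11 - 1*(-14)) - 1*(-53) = (6/11 + 14) + 53 = 160/11 + 53 = 743/11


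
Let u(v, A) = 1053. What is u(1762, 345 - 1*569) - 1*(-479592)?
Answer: 480645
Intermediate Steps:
u(1762, 345 - 1*569) - 1*(-479592) = 1053 - 1*(-479592) = 1053 + 479592 = 480645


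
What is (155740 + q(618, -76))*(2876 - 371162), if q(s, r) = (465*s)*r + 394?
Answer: 7985908467996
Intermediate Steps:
q(s, r) = 394 + 465*r*s (q(s, r) = 465*r*s + 394 = 394 + 465*r*s)
(155740 + q(618, -76))*(2876 - 371162) = (155740 + (394 + 465*(-76)*618))*(2876 - 371162) = (155740 + (394 - 21840120))*(-368286) = (155740 - 21839726)*(-368286) = -21683986*(-368286) = 7985908467996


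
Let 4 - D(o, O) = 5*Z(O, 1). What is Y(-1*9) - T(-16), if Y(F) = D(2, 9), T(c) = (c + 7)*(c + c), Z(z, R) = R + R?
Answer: -294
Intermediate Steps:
Z(z, R) = 2*R
D(o, O) = -6 (D(o, O) = 4 - 5*2*1 = 4 - 5*2 = 4 - 1*10 = 4 - 10 = -6)
T(c) = 2*c*(7 + c) (T(c) = (7 + c)*(2*c) = 2*c*(7 + c))
Y(F) = -6
Y(-1*9) - T(-16) = -6 - 2*(-16)*(7 - 16) = -6 - 2*(-16)*(-9) = -6 - 1*288 = -6 - 288 = -294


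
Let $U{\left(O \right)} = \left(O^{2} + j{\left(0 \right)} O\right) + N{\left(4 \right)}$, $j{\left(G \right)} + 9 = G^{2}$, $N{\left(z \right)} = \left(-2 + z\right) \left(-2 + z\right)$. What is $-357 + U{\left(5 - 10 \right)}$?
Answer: $-283$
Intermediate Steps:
$N{\left(z \right)} = \left(-2 + z\right)^{2}$
$j{\left(G \right)} = -9 + G^{2}$
$U{\left(O \right)} = 4 + O^{2} - 9 O$ ($U{\left(O \right)} = \left(O^{2} + \left(-9 + 0^{2}\right) O\right) + \left(-2 + 4\right)^{2} = \left(O^{2} + \left(-9 + 0\right) O\right) + 2^{2} = \left(O^{2} - 9 O\right) + 4 = 4 + O^{2} - 9 O$)
$-357 + U{\left(5 - 10 \right)} = -357 + \left(4 + \left(5 - 10\right)^{2} - 9 \left(5 - 10\right)\right) = -357 + \left(4 + \left(-5\right)^{2} - -45\right) = -357 + \left(4 + 25 + 45\right) = -357 + 74 = -283$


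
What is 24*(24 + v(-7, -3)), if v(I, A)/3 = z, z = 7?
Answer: 1080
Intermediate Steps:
v(I, A) = 21 (v(I, A) = 3*7 = 21)
24*(24 + v(-7, -3)) = 24*(24 + 21) = 24*45 = 1080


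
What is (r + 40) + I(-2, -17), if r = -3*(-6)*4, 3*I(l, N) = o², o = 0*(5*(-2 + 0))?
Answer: 112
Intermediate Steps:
o = 0 (o = 0*(5*(-2)) = 0*(-10) = 0)
I(l, N) = 0 (I(l, N) = (⅓)*0² = (⅓)*0 = 0)
r = 72 (r = 18*4 = 72)
(r + 40) + I(-2, -17) = (72 + 40) + 0 = 112 + 0 = 112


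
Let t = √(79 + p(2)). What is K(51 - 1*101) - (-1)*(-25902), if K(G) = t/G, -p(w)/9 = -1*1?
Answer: -25902 - √22/25 ≈ -25902.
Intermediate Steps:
p(w) = 9 (p(w) = -(-9) = -9*(-1) = 9)
t = 2*√22 (t = √(79 + 9) = √88 = 2*√22 ≈ 9.3808)
K(G) = 2*√22/G (K(G) = (2*√22)/G = 2*√22/G)
K(51 - 1*101) - (-1)*(-25902) = 2*√22/(51 - 1*101) - (-1)*(-25902) = 2*√22/(51 - 101) - 1*25902 = 2*√22/(-50) - 25902 = 2*√22*(-1/50) - 25902 = -√22/25 - 25902 = -25902 - √22/25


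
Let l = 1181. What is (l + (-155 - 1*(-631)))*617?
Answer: 1022369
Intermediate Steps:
(l + (-155 - 1*(-631)))*617 = (1181 + (-155 - 1*(-631)))*617 = (1181 + (-155 + 631))*617 = (1181 + 476)*617 = 1657*617 = 1022369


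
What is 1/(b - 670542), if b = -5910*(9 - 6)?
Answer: -1/688272 ≈ -1.4529e-6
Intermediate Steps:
b = -17730 (b = -5910*3 = -1182*15 = -17730)
1/(b - 670542) = 1/(-17730 - 670542) = 1/(-688272) = -1/688272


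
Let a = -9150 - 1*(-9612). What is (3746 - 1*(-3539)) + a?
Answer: 7747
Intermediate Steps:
a = 462 (a = -9150 + 9612 = 462)
(3746 - 1*(-3539)) + a = (3746 - 1*(-3539)) + 462 = (3746 + 3539) + 462 = 7285 + 462 = 7747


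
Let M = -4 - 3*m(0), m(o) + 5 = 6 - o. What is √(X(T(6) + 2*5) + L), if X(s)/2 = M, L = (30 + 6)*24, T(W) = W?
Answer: 5*√34 ≈ 29.155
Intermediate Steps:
m(o) = 1 - o (m(o) = -5 + (6 - o) = 1 - o)
L = 864 (L = 36*24 = 864)
M = -7 (M = -4 - 3*(1 - 1*0) = -4 - 3*(1 + 0) = -4 - 3*1 = -4 - 3 = -7)
X(s) = -14 (X(s) = 2*(-7) = -14)
√(X(T(6) + 2*5) + L) = √(-14 + 864) = √850 = 5*√34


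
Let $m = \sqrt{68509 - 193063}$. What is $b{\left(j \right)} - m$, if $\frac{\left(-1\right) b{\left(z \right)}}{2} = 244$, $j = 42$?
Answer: $-488 - i \sqrt{124554} \approx -488.0 - 352.92 i$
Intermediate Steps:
$b{\left(z \right)} = -488$ ($b{\left(z \right)} = \left(-2\right) 244 = -488$)
$m = i \sqrt{124554}$ ($m = \sqrt{-124554} = i \sqrt{124554} \approx 352.92 i$)
$b{\left(j \right)} - m = -488 - i \sqrt{124554}$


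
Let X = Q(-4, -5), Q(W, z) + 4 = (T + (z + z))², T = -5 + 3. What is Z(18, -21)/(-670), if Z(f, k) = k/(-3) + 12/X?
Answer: -124/11725 ≈ -0.010576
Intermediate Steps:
T = -2
Q(W, z) = -4 + (-2 + 2*z)² (Q(W, z) = -4 + (-2 + (z + z))² = -4 + (-2 + 2*z)²)
X = 140 (X = 4*(-5)*(-2 - 5) = 4*(-5)*(-7) = 140)
Z(f, k) = 3/35 - k/3 (Z(f, k) = k/(-3) + 12/140 = k*(-⅓) + 12*(1/140) = -k/3 + 3/35 = 3/35 - k/3)
Z(18, -21)/(-670) = (3/35 - ⅓*(-21))/(-670) = (3/35 + 7)*(-1/670) = (248/35)*(-1/670) = -124/11725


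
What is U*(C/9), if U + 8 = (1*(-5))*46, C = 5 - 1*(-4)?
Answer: -238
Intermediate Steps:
C = 9 (C = 5 + 4 = 9)
U = -238 (U = -8 + (1*(-5))*46 = -8 - 5*46 = -8 - 230 = -238)
U*(C/9) = -2142/9 = -238*1 = -238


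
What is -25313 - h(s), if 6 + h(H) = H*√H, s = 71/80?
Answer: -25307 - 71*√355/1600 ≈ -25308.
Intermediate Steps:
s = 71/80 (s = 71*(1/80) = 71/80 ≈ 0.88750)
h(H) = -6 + H^(3/2) (h(H) = -6 + H*√H = -6 + H^(3/2))
-25313 - h(s) = -25313 - (-6 + (71/80)^(3/2)) = -25313 - (-6 + 71*√355/1600) = -25313 + (6 - 71*√355/1600) = -25307 - 71*√355/1600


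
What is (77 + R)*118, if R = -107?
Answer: -3540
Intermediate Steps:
(77 + R)*118 = (77 - 107)*118 = -30*118 = -3540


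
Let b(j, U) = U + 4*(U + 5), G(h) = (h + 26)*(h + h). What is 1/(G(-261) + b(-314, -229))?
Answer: 1/121545 ≈ 8.2274e-6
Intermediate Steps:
G(h) = 2*h*(26 + h) (G(h) = (26 + h)*(2*h) = 2*h*(26 + h))
b(j, U) = 20 + 5*U (b(j, U) = U + 4*(5 + U) = U + (20 + 4*U) = 20 + 5*U)
1/(G(-261) + b(-314, -229)) = 1/(2*(-261)*(26 - 261) + (20 + 5*(-229))) = 1/(2*(-261)*(-235) + (20 - 1145)) = 1/(122670 - 1125) = 1/121545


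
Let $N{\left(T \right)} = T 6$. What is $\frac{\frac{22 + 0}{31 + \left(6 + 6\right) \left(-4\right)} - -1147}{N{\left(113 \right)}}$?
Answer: $\frac{19477}{11526} \approx 1.6898$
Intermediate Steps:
$N{\left(T \right)} = 6 T$
$\frac{\frac{22 + 0}{31 + \left(6 + 6\right) \left(-4\right)} - -1147}{N{\left(113 \right)}} = \frac{\frac{22 + 0}{31 + \left(6 + 6\right) \left(-4\right)} - -1147}{6 \cdot 113} = \frac{\frac{22}{31 + 12 \left(-4\right)} + 1147}{678} = \left(\frac{22}{31 - 48} + 1147\right) \frac{1}{678} = \left(\frac{22}{-17} + 1147\right) \frac{1}{678} = \left(22 \left(- \frac{1}{17}\right) + 1147\right) \frac{1}{678} = \left(- \frac{22}{17} + 1147\right) \frac{1}{678} = \frac{19477}{17} \cdot \frac{1}{678} = \frac{19477}{11526}$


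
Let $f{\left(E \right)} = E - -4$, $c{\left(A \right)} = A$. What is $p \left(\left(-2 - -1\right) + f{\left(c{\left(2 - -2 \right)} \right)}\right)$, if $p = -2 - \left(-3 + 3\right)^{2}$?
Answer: $-14$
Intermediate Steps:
$p = -2$ ($p = -2 - 0^{2} = -2 - 0 = -2 + 0 = -2$)
$f{\left(E \right)} = 4 + E$ ($f{\left(E \right)} = E + 4 = 4 + E$)
$p \left(\left(-2 - -1\right) + f{\left(c{\left(2 - -2 \right)} \right)}\right) = - 2 \left(\left(-2 - -1\right) + \left(4 + \left(2 - -2\right)\right)\right) = - 2 \left(\left(-2 + 1\right) + \left(4 + \left(2 + 2\right)\right)\right) = - 2 \left(-1 + \left(4 + 4\right)\right) = - 2 \left(-1 + 8\right) = \left(-2\right) 7 = -14$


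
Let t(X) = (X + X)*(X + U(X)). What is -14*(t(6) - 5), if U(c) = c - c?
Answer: -938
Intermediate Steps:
U(c) = 0
t(X) = 2*X² (t(X) = (X + X)*(X + 0) = (2*X)*X = 2*X²)
-14*(t(6) - 5) = -14*(2*6² - 5) = -14*(2*36 - 5) = -14*(72 - 5) = -14*67 = -938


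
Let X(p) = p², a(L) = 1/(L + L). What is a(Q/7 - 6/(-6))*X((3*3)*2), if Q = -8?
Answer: -1134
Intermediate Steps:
a(L) = 1/(2*L)
a(Q/7 - 6/(-6))*X((3*3)*2) = (1/(2*(-8/7 - 6/(-6))))*((3*3)*2)² = (1/(2*(-8*⅐ - 6*(-⅙))))*(9*2)² = (1/(2*(-8/7 + 1)))*18² = (1/(2*(-⅐)))*324 = ((½)*(-7))*324 = -7/2*324 = -1134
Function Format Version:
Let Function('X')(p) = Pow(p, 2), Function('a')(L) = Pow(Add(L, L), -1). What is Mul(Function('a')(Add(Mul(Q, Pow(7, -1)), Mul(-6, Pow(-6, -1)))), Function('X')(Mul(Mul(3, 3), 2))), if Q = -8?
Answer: -1134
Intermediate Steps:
Function('a')(L) = Mul(Rational(1, 2), Pow(L, -1)) (Function('a')(L) = Pow(Mul(2, L), -1) = Mul(Rational(1, 2), Pow(L, -1)))
Mul(Function('a')(Add(Mul(Q, Pow(7, -1)), Mul(-6, Pow(-6, -1)))), Function('X')(Mul(Mul(3, 3), 2))) = Mul(Mul(Rational(1, 2), Pow(Add(Mul(-8, Pow(7, -1)), Mul(-6, Pow(-6, -1))), -1)), Pow(Mul(Mul(3, 3), 2), 2)) = Mul(Mul(Rational(1, 2), Pow(Add(Mul(-8, Rational(1, 7)), Mul(-6, Rational(-1, 6))), -1)), Pow(Mul(9, 2), 2)) = Mul(Mul(Rational(1, 2), Pow(Add(Rational(-8, 7), 1), -1)), Pow(18, 2)) = Mul(Mul(Rational(1, 2), Pow(Rational(-1, 7), -1)), 324) = Mul(Mul(Rational(1, 2), -7), 324) = Mul(Rational(-7, 2), 324) = -1134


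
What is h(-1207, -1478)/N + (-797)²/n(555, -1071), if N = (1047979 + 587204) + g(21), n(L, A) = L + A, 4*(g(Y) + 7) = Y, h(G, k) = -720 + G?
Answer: -4154731363853/3375014100 ≈ -1231.0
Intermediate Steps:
g(Y) = -7 + Y/4
n(L, A) = A + L
N = 6540725/4 (N = (1047979 + 587204) + (-7 + (¼)*21) = 1635183 + (-7 + 21/4) = 1635183 - 7/4 = 6540725/4 ≈ 1.6352e+6)
h(-1207, -1478)/N + (-797)²/n(555, -1071) = (-720 - 1207)/(6540725/4) + (-797)²/(-1071 + 555) = -1927*4/6540725 + 635209/(-516) = -7708/6540725 + 635209*(-1/516) = -7708/6540725 - 635209/516 = -4154731363853/3375014100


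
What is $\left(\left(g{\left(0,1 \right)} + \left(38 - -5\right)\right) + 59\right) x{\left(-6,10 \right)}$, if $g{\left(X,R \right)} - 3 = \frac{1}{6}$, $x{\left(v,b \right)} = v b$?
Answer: $-6310$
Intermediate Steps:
$x{\left(v,b \right)} = b v$
$g{\left(X,R \right)} = \frac{19}{6}$ ($g{\left(X,R \right)} = 3 + \frac{1}{6} = \frac{19}{6}$)
$\left(\left(g{\left(0,1 \right)} + \left(38 - -5\right)\right) + 59\right) x{\left(-6,10 \right)} = \left(\left(\frac{19}{6} + \left(38 - -5\right)\right) + 59\right) 10 \left(-6\right) = \left(\left(\frac{19}{6} + \left(38 + 5\right)\right) + 59\right) \left(-60\right) = \left(\left(\frac{19}{6} + 43\right) + 59\right) \left(-60\right) = \left(\frac{277}{6} + 59\right) \left(-60\right) = \frac{631}{6} \left(-60\right) = -6310$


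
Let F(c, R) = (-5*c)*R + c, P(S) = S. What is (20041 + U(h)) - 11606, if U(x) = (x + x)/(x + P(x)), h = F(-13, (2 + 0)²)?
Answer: 8436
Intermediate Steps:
F(c, R) = c - 5*R*c (F(c, R) = -5*R*c + c = c - 5*R*c)
h = 247 (h = -13*(1 - 5*(2 + 0)²) = -13*(1 - 5*2²) = -13*(1 - 5*4) = -13*(1 - 20) = -13*(-19) = 247)
U(x) = 1 (U(x) = (x + x)/(x + x) = (2*x)/((2*x)) = (2*x)*(1/(2*x)) = 1)
(20041 + U(h)) - 11606 = (20041 + 1) - 11606 = 20042 - 11606 = 8436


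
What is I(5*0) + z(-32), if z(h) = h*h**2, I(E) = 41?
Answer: -32727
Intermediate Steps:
z(h) = h**3
I(5*0) + z(-32) = 41 + (-32)**3 = 41 - 32768 = -32727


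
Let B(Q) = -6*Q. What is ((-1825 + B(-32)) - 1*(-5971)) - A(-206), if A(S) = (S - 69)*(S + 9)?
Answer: -49837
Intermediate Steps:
A(S) = (-69 + S)*(9 + S)
((-1825 + B(-32)) - 1*(-5971)) - A(-206) = ((-1825 - 6*(-32)) - 1*(-5971)) - (-621 + (-206)² - 60*(-206)) = ((-1825 + 192) + 5971) - (-621 + 42436 + 12360) = (-1633 + 5971) - 1*54175 = 4338 - 54175 = -49837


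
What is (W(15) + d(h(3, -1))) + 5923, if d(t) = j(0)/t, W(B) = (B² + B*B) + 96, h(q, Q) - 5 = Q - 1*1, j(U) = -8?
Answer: 19399/3 ≈ 6466.3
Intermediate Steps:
h(q, Q) = 4 + Q (h(q, Q) = 5 + (Q - 1*1) = 5 + (Q - 1) = 5 + (-1 + Q) = 4 + Q)
W(B) = 96 + 2*B² (W(B) = (B² + B²) + 96 = 2*B² + 96 = 96 + 2*B²)
d(t) = -8/t
(W(15) + d(h(3, -1))) + 5923 = ((96 + 2*15²) - 8/(4 - 1)) + 5923 = ((96 + 2*225) - 8/3) + 5923 = ((96 + 450) - 8*⅓) + 5923 = (546 - 8/3) + 5923 = 1630/3 + 5923 = 19399/3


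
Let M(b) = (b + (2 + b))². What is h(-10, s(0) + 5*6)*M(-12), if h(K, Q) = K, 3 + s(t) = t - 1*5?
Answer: -4840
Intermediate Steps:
s(t) = -8 + t (s(t) = -3 + (t - 1*5) = -3 + (t - 5) = -3 + (-5 + t) = -8 + t)
M(b) = (2 + 2*b)²
h(-10, s(0) + 5*6)*M(-12) = -40*(1 - 12)² = -40*(-11)² = -40*121 = -10*484 = -4840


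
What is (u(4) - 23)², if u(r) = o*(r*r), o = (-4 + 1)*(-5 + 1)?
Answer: 28561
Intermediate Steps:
o = 12 (o = -3*(-4) = 12)
u(r) = 12*r² (u(r) = 12*(r*r) = 12*r²)
(u(4) - 23)² = (12*4² - 23)² = (12*16 - 23)² = (192 - 23)² = 169² = 28561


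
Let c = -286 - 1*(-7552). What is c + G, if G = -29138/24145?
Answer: 175408432/24145 ≈ 7264.8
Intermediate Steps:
G = -29138/24145 (G = -29138*1/24145 = -29138/24145 ≈ -1.2068)
c = 7266 (c = -286 + 7552 = 7266)
c + G = 7266 - 29138/24145 = 175408432/24145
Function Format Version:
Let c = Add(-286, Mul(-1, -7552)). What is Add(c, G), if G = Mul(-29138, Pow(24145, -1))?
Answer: Rational(175408432, 24145) ≈ 7264.8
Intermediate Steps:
G = Rational(-29138, 24145) (G = Mul(-29138, Rational(1, 24145)) = Rational(-29138, 24145) ≈ -1.2068)
c = 7266 (c = Add(-286, 7552) = 7266)
Add(c, G) = Add(7266, Rational(-29138, 24145)) = Rational(175408432, 24145)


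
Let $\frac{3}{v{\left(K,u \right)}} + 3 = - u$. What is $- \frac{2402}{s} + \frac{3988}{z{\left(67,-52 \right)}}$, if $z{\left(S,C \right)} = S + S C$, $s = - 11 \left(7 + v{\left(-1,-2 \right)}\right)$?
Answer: $\frac{4016081}{75174} \approx 53.424$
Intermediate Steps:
$v{\left(K,u \right)} = \frac{3}{-3 - u}$
$s = -44$ ($s = - 11 \left(7 - \frac{3}{3 - 2}\right) = - 11 \left(7 - \frac{3}{1}\right) = - 11 \left(7 - 3\right) = \left(-11\right) 4 = -44$)
$z{\left(S,C \right)} = S + C S$
$- \frac{2402}{s} + \frac{3988}{z{\left(67,-52 \right)}} = - \frac{2402}{-44} + \frac{3988}{67 \left(1 - 52\right)} = \left(-2402\right) \left(- \frac{1}{44}\right) + \frac{3988}{67 \left(-51\right)} = \frac{1201}{22} + \frac{3988}{-3417} = \frac{1201}{22} + 3988 \left(- \frac{1}{3417}\right) = \frac{1201}{22} - \frac{3988}{3417} = \frac{4016081}{75174}$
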